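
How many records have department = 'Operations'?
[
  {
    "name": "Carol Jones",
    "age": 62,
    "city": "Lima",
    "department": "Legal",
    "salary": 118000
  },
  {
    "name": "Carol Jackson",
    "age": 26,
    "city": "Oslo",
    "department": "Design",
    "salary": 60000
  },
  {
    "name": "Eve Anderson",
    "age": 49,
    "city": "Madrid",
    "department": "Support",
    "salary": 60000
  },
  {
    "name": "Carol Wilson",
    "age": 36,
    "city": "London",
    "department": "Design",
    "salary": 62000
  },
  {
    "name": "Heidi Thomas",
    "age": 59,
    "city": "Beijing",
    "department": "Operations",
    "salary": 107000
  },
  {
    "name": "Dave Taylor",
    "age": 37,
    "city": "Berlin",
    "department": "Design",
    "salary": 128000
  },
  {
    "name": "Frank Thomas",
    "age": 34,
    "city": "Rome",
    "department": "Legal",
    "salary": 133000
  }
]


Data: 7 records
Condition: department = 'Operations'

Checking each record:
  Carol Jones: Legal
  Carol Jackson: Design
  Eve Anderson: Support
  Carol Wilson: Design
  Heidi Thomas: Operations MATCH
  Dave Taylor: Design
  Frank Thomas: Legal

Count: 1

1


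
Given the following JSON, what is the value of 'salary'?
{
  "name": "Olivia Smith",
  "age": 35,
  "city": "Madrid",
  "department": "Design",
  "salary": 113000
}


Looking up field 'salary'
Value: 113000

113000


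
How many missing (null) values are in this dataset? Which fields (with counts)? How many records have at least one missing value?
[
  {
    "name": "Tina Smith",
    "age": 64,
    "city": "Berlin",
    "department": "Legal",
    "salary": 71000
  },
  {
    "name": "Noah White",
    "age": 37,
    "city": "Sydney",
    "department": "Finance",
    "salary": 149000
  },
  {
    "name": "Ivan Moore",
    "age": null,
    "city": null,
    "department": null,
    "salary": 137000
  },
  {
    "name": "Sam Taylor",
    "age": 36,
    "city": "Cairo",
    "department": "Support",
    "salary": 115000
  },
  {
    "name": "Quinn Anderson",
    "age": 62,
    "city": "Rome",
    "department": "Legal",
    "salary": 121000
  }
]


Checking for missing (null) values in 5 records:

  Tina Smith: complete
  Noah White: complete
  Ivan Moore: age, city, department
  Sam Taylor: complete
  Quinn Anderson: complete

Per field:
  name: 0 missing
  age: 1 missing
  city: 1 missing
  department: 1 missing
  salary: 0 missing

Total missing values: 3
Records with any missing: 1

3 missing values (age: 1, city: 1, department: 1); 1 incomplete records


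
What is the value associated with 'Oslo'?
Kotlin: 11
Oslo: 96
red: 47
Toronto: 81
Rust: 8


Looking up key 'Oslo'
Value: 96

96


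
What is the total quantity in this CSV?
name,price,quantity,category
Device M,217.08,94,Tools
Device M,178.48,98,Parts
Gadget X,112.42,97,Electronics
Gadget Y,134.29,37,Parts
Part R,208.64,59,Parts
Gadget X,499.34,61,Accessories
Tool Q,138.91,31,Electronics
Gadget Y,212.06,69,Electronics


Computing total quantity:
Values: [94, 98, 97, 37, 59, 61, 31, 69]
Sum = 546

546


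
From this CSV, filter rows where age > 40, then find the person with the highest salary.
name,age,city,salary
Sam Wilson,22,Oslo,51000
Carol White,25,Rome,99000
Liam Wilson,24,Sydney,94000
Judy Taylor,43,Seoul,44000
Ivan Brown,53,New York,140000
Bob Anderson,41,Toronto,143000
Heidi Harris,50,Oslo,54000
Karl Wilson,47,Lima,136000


Filter: age > 40
Sort by: salary (descending)

Filtered records (5):
  Bob Anderson, age 41, salary $143000
  Ivan Brown, age 53, salary $140000
  Karl Wilson, age 47, salary $136000
  Heidi Harris, age 50, salary $54000
  Judy Taylor, age 43, salary $44000

Highest salary: Bob Anderson ($143000)

Bob Anderson


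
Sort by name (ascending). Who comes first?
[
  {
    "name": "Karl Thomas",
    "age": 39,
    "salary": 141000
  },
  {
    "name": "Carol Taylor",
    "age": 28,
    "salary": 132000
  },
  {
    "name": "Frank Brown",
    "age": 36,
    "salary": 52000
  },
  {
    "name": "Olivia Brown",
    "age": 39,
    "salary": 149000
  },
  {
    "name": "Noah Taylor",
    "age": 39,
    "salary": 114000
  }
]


Sort by: name (ascending)

Sorted order:
  1. Carol Taylor (name = Carol Taylor)
  2. Frank Brown (name = Frank Brown)
  3. Karl Thomas (name = Karl Thomas)
  4. Noah Taylor (name = Noah Taylor)
  5. Olivia Brown (name = Olivia Brown)

First: Carol Taylor

Carol Taylor


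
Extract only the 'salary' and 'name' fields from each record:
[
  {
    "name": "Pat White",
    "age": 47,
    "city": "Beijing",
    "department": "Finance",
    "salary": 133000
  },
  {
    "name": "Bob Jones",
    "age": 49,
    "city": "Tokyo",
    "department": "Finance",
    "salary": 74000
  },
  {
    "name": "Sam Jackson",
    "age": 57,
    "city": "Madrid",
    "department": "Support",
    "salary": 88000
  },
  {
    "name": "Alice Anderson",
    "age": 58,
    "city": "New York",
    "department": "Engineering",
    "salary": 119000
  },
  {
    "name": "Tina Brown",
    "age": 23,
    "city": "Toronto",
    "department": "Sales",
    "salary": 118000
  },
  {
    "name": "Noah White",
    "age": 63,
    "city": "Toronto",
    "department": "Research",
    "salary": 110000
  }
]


Original: 6 records with fields: name, age, city, department, salary
Keep: ['salary', 'name']
Drop: ['age', 'city', 'department']
Result: 6 records, 2 fields each

[
  {
    "salary": 133000,
    "name": "Pat White"
  },
  {
    "salary": 74000,
    "name": "Bob Jones"
  },
  {
    "salary": 88000,
    "name": "Sam Jackson"
  },
  {
    "salary": 119000,
    "name": "Alice Anderson"
  },
  {
    "salary": 118000,
    "name": "Tina Brown"
  },
  {
    "salary": 110000,
    "name": "Noah White"
  }
]


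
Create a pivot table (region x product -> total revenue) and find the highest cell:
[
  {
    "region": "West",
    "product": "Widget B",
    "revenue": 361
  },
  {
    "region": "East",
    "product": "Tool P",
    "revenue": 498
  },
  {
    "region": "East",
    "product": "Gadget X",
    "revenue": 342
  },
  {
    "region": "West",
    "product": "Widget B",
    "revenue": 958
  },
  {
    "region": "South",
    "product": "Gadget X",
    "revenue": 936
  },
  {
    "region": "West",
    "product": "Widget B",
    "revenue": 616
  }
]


Pivot: region (rows) x product (columns) -> total revenue

     Gadget X      Tool P        Widget B    
East           342           498             0  
South          936             0             0  
West             0             0          1935  

Highest: West / Widget B = $1935

West / Widget B = $1935


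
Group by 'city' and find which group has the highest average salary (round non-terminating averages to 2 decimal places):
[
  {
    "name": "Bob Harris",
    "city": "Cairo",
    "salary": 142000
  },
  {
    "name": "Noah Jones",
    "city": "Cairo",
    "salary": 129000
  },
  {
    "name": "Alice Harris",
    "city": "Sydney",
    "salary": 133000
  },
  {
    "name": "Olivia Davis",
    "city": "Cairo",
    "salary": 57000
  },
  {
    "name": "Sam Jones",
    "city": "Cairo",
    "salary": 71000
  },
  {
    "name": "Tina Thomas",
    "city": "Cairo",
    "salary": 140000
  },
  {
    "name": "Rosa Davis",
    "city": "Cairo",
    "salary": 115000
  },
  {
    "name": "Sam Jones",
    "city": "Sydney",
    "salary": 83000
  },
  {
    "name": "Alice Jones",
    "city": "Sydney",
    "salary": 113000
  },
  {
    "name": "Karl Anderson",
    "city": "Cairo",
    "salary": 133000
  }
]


Group by: city

Groups:
  Cairo: 7 people, avg salary = 787000/7 ≈ $112428.57
  Sydney: 3 people, avg salary = 329000/3 ≈ $109666.67

Highest average salary: Cairo (≈$112428.57)

Cairo (≈$112428.57)


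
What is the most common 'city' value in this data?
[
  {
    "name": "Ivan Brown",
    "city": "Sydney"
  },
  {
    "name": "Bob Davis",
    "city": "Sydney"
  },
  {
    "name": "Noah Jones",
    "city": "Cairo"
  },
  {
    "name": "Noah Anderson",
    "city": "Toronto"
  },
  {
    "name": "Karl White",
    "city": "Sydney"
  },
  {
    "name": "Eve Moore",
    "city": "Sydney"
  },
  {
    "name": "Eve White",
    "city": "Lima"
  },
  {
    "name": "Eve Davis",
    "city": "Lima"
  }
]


Counting 'city' values across 8 records:

  Sydney: 4 ####
  Lima: 2 ##
  Cairo: 1 #
  Toronto: 1 #

Most common: Sydney (4 times)

Sydney (4 times)


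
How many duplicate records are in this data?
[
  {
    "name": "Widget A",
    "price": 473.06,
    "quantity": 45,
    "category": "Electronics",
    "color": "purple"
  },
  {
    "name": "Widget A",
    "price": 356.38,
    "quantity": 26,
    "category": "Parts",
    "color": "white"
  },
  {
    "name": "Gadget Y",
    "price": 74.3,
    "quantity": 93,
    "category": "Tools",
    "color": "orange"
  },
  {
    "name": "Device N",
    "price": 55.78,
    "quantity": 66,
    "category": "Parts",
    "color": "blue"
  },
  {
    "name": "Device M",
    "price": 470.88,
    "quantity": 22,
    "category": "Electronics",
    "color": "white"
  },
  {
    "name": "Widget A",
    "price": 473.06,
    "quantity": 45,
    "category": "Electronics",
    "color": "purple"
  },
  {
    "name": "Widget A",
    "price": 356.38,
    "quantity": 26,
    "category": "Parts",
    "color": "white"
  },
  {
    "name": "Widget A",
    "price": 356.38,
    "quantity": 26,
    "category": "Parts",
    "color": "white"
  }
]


Checking 8 records for duplicates:

  Row 1: Widget A ($473.06, qty 45)
  Row 2: Widget A ($356.38, qty 26)
  Row 3: Gadget Y ($74.3, qty 93)
  Row 4: Device N ($55.78, qty 66)
  Row 5: Device M ($470.88, qty 22)
  Row 6: Widget A ($473.06, qty 45) <-- DUPLICATE
  Row 7: Widget A ($356.38, qty 26) <-- DUPLICATE
  Row 8: Widget A ($356.38, qty 26) <-- DUPLICATE

Duplicates found: 3
Unique records: 5

3 duplicates, 5 unique


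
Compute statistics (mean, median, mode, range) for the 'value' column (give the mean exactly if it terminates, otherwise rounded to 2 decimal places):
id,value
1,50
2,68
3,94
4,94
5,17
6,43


Data: [50, 68, 94, 94, 17, 43]
Count: 6
Sum: 366
Mean: 366/6 = 61
Sorted: [17, 43, 50, 68, 94, 94]
Median: 59.0
Mode: 94 (2 times)
Range: 94 - 17 = 77
Min: 17, Max: 94

mean=61, median=59.0, mode=94, range=77


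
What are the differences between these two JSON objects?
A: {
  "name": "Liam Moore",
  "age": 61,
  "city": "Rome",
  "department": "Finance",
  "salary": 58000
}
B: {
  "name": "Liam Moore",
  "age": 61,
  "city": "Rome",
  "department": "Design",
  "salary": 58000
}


Comparing each field (in key order):
  name: same
  age: same
  city: same
  department: DIFFERENT
  salary: same
Differences:
  department: Finance -> Design

1 field(s) changed

1 change: department


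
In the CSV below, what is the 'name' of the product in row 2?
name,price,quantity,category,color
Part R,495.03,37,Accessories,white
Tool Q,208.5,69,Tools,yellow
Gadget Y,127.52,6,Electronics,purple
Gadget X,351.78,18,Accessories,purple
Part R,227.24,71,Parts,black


Query: Row 2 ('Tool Q'), column 'name'
Value: Tool Q

Tool Q


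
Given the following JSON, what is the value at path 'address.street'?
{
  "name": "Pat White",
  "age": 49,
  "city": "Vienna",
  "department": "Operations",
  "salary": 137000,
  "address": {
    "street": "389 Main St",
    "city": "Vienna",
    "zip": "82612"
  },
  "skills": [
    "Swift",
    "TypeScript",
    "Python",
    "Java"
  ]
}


Query: address.street
Path: address -> street
Value: 389 Main St

389 Main St


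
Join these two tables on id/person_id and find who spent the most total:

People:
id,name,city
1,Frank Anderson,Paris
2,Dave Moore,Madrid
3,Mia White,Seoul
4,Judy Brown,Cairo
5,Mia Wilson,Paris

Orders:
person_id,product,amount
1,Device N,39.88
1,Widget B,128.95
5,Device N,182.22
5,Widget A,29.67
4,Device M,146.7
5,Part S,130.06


Join on: people.id = orders.person_id

Joined rows:
  Frank Anderson (Paris) bought Device N for $39.88
  Frank Anderson (Paris) bought Widget B for $128.95
  Mia Wilson (Paris) bought Device N for $182.22
  Mia Wilson (Paris) bought Widget A for $29.67
  Judy Brown (Cairo) bought Device M for $146.7
  Mia Wilson (Paris) bought Part S for $130.06

Total per person:
  Mia Wilson: $341.95
  Frank Anderson: $168.83
  Judy Brown: $146.70

Top spender: Mia Wilson ($341.95)

Mia Wilson ($341.95)


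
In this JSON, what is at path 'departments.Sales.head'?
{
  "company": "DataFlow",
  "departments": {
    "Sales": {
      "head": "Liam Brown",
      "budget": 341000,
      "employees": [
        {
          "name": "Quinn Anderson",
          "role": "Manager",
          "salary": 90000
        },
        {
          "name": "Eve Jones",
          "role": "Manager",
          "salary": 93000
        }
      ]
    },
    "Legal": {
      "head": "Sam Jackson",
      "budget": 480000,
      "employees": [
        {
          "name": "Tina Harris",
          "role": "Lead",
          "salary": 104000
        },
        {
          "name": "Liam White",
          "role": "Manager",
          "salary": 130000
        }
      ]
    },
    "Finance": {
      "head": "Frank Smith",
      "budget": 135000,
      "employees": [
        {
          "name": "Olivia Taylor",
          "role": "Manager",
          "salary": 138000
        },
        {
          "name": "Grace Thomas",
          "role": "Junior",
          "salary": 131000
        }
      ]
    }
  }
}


Path: departments.Sales.head

Navigate:
  -> departments
  -> Sales
  -> head = 'Liam Brown'

Liam Brown


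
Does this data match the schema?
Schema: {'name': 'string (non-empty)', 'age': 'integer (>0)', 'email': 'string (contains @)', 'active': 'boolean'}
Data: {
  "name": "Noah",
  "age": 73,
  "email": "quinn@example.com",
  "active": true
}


Validating each field against schema:
  name: OK (non-empty string)
  age: OK (positive integer)
  email: OK (string with @)
  active: OK (boolean)

Result: VALID

VALID


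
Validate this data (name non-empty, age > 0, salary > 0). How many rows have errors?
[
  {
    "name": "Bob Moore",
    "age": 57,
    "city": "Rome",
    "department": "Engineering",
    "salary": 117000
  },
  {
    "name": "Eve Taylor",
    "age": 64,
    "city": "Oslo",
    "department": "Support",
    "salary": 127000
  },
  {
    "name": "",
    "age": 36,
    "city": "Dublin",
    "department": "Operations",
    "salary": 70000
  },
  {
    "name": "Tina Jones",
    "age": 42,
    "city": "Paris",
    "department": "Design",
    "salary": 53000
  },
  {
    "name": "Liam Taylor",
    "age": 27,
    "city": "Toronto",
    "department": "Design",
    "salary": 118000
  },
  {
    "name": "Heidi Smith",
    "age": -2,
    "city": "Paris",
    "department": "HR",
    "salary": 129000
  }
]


Validating 6 records:
Rules: name non-empty, age > 0, salary > 0

  Row 1 (Bob Moore): OK
  Row 2 (Eve Taylor): OK
  Row 3 (???): empty name
  Row 4 (Tina Jones): OK
  Row 5 (Liam Taylor): OK
  Row 6 (Heidi Smith): negative age: -2

Total errors: 2

2 errors


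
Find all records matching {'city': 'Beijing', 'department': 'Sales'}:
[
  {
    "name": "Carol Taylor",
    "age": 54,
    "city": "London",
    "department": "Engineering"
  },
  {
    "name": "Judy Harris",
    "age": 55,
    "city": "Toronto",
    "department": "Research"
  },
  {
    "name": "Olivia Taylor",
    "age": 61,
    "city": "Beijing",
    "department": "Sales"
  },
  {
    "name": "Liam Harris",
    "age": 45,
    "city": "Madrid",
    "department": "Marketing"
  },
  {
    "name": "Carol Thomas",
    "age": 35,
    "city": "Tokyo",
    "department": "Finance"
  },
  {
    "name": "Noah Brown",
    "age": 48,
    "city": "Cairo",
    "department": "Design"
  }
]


Search criteria: {'city': 'Beijing', 'department': 'Sales'}

Checking 6 records:
  Carol Taylor: {city: London, department: Engineering}
  Judy Harris: {city: Toronto, department: Research}
  Olivia Taylor: {city: Beijing, department: Sales} <-- MATCH
  Liam Harris: {city: Madrid, department: Marketing}
  Carol Thomas: {city: Tokyo, department: Finance}
  Noah Brown: {city: Cairo, department: Design}

Matches: ["Olivia Taylor"]

["Olivia Taylor"]


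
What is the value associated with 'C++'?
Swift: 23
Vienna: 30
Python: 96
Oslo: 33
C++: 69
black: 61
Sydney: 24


Looking up key 'C++'
Value: 69

69


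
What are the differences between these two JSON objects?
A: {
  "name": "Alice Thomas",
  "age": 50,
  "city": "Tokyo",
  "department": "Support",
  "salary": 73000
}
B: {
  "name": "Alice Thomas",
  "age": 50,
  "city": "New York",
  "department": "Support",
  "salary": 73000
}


Comparing each field (in key order):
  name: same
  age: same
  city: DIFFERENT
  department: same
  salary: same
Differences:
  city: Tokyo -> New York

1 field(s) changed

1 change: city


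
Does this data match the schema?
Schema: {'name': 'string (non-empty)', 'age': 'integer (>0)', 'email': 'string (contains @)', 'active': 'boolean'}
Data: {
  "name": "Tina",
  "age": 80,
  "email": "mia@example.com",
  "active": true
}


Validating each field against schema:
  name: OK (non-empty string)
  age: OK (positive integer)
  email: OK (string with @)
  active: OK (boolean)

Result: VALID

VALID


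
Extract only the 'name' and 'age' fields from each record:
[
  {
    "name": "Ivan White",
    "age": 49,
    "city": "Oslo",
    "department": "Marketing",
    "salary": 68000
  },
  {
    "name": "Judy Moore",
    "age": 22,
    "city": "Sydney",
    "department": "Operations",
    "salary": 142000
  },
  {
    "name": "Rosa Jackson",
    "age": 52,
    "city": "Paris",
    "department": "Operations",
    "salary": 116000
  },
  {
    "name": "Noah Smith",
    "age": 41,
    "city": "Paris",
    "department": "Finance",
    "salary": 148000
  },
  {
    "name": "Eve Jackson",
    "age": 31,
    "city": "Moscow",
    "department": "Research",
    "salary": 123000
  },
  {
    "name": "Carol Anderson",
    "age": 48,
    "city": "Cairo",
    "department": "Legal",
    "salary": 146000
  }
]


Original: 6 records with fields: name, age, city, department, salary
Keep: ['name', 'age']
Drop: ['city', 'department', 'salary']
Result: 6 records, 2 fields each

[
  {
    "name": "Ivan White",
    "age": 49
  },
  {
    "name": "Judy Moore",
    "age": 22
  },
  {
    "name": "Rosa Jackson",
    "age": 52
  },
  {
    "name": "Noah Smith",
    "age": 41
  },
  {
    "name": "Eve Jackson",
    "age": 31
  },
  {
    "name": "Carol Anderson",
    "age": 48
  }
]


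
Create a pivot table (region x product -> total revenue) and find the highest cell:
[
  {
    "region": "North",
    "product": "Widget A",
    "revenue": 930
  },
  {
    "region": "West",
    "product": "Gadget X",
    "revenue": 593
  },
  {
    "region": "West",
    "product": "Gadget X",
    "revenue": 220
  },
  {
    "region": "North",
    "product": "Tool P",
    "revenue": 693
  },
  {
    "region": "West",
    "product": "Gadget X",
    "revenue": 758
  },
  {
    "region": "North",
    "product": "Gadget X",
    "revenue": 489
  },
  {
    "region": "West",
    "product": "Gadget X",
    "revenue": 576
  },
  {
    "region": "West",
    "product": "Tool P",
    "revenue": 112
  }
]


Pivot: region (rows) x product (columns) -> total revenue

     Gadget X      Tool P        Widget A    
North          489           693           930  
West          2147           112             0  

Highest: West / Gadget X = $2147

West / Gadget X = $2147


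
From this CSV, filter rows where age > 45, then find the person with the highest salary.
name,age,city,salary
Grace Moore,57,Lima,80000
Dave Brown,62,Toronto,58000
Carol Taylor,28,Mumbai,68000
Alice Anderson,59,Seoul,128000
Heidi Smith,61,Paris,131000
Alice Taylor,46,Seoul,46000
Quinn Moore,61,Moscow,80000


Filter: age > 45
Sort by: salary (descending)

Filtered records (6):
  Heidi Smith, age 61, salary $131000
  Alice Anderson, age 59, salary $128000
  Grace Moore, age 57, salary $80000
  Quinn Moore, age 61, salary $80000
  Dave Brown, age 62, salary $58000
  Alice Taylor, age 46, salary $46000

Highest salary: Heidi Smith ($131000)

Heidi Smith


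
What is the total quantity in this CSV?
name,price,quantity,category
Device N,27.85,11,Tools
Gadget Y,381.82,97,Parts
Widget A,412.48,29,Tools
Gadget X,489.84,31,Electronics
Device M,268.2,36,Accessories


Computing total quantity:
Values: [11, 97, 29, 31, 36]
Sum = 204

204


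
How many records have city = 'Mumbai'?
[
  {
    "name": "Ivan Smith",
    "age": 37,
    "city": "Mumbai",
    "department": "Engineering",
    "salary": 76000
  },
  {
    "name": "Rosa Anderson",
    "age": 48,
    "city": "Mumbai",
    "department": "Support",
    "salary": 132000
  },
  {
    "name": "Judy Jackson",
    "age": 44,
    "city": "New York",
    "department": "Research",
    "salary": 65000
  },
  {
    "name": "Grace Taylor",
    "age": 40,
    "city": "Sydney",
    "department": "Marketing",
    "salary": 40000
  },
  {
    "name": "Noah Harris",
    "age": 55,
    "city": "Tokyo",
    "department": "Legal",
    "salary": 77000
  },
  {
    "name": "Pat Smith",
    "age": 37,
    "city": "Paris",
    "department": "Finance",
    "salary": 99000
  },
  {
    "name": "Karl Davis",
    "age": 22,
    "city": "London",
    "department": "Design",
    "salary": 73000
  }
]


Data: 7 records
Condition: city = 'Mumbai'

Checking each record:
  Ivan Smith: Mumbai MATCH
  Rosa Anderson: Mumbai MATCH
  Judy Jackson: New York
  Grace Taylor: Sydney
  Noah Harris: Tokyo
  Pat Smith: Paris
  Karl Davis: London

Count: 2

2


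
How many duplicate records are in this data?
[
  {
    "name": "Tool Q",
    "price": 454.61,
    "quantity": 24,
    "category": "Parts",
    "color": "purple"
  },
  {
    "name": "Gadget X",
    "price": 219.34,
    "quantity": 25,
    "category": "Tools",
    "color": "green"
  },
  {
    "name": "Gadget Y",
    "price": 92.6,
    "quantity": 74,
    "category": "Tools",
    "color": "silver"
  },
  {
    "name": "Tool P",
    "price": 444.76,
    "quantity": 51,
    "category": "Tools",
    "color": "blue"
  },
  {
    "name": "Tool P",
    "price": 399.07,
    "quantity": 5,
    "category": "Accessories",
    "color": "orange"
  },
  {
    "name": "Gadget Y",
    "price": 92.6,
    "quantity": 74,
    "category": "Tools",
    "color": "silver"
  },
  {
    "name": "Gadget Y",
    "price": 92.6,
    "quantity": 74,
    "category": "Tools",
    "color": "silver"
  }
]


Checking 7 records for duplicates:

  Row 1: Tool Q ($454.61, qty 24)
  Row 2: Gadget X ($219.34, qty 25)
  Row 3: Gadget Y ($92.6, qty 74)
  Row 4: Tool P ($444.76, qty 51)
  Row 5: Tool P ($399.07, qty 5)
  Row 6: Gadget Y ($92.6, qty 74) <-- DUPLICATE
  Row 7: Gadget Y ($92.6, qty 74) <-- DUPLICATE

Duplicates found: 2
Unique records: 5

2 duplicates, 5 unique


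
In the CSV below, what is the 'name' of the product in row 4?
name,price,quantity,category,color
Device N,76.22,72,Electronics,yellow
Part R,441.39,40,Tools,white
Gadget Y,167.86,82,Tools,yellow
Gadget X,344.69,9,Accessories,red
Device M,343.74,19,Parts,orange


Query: Row 4 ('Gadget X'), column 'name'
Value: Gadget X

Gadget X


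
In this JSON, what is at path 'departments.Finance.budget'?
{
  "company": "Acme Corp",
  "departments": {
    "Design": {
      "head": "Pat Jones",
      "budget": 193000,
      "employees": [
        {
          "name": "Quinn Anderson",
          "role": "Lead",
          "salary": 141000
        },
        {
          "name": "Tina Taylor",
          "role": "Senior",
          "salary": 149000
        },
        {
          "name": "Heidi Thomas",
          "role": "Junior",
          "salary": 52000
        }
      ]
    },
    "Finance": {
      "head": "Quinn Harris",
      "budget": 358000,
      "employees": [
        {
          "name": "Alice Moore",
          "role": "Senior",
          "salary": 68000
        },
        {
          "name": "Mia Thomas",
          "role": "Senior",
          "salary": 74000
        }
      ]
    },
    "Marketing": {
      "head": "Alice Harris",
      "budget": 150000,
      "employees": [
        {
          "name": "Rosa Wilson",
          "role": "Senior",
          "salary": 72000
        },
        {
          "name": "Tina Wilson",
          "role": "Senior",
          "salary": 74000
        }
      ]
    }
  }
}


Path: departments.Finance.budget

Navigate:
  -> departments
  -> Finance
  -> budget = 358000

358000


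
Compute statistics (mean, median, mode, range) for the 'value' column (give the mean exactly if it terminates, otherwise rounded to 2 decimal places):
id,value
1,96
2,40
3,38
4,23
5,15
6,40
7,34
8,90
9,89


Data: [96, 40, 38, 23, 15, 40, 34, 90, 89]
Count: 9
Sum: 465
Mean: 465/9 ≈ 51.67 (rounded to 2 decimal places)
Sorted: [15, 23, 34, 38, 40, 40, 89, 90, 96]
Median: 40.0
Mode: 40 (2 times)
Range: 96 - 15 = 81
Min: 15, Max: 96

mean≈51.67, median=40.0, mode=40, range=81


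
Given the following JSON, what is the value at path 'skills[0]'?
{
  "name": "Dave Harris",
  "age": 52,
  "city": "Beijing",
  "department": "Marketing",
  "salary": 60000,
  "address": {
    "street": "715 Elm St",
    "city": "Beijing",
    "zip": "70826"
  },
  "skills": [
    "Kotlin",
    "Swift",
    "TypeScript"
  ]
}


Query: skills[0]
Path: skills -> first element
Value: Kotlin

Kotlin


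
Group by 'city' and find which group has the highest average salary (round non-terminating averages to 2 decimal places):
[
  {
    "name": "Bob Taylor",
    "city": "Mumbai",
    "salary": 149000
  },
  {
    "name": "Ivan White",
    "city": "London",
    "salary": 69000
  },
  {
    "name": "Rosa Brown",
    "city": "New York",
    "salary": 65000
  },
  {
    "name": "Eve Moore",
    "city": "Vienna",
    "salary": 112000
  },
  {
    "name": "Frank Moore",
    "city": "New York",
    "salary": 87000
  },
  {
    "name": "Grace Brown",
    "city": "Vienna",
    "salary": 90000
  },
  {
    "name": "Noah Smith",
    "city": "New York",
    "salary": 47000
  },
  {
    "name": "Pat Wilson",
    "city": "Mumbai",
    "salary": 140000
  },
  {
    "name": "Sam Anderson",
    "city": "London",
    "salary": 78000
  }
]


Group by: city

Groups:
  London: 2 people, avg salary = 147000/2 = $73500
  Mumbai: 2 people, avg salary = 289000/2 = $144500
  New York: 3 people, avg salary = 199000/3 ≈ $66333.33
  Vienna: 2 people, avg salary = 202000/2 = $101000

Highest average salary: Mumbai ($144500)

Mumbai ($144500)


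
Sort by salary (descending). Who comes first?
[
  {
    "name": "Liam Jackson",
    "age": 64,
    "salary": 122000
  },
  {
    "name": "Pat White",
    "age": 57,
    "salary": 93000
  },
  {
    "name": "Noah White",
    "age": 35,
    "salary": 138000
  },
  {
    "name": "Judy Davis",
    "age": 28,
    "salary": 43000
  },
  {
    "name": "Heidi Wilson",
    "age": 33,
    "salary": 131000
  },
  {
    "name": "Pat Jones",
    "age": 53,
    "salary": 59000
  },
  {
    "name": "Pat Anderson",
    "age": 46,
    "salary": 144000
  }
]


Sort by: salary (descending)

Sorted order:
  1. Pat Anderson (salary = 144000)
  2. Noah White (salary = 138000)
  3. Heidi Wilson (salary = 131000)
  4. Liam Jackson (salary = 122000)
  5. Pat White (salary = 93000)
  6. Pat Jones (salary = 59000)
  7. Judy Davis (salary = 43000)

First: Pat Anderson

Pat Anderson


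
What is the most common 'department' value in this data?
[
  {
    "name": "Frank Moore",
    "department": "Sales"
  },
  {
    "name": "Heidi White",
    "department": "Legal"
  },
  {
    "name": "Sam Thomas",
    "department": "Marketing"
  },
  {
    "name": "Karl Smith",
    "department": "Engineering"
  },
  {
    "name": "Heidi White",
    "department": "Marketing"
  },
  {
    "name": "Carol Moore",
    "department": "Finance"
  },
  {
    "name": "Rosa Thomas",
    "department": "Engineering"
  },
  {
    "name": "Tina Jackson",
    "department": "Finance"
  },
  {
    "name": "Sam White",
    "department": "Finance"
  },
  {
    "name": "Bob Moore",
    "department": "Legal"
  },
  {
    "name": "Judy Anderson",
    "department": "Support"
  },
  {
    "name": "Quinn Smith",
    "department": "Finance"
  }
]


Counting 'department' values across 12 records:

  Finance: 4 ####
  Legal: 2 ##
  Marketing: 2 ##
  Engineering: 2 ##
  Sales: 1 #
  Support: 1 #

Most common: Finance (4 times)

Finance (4 times)


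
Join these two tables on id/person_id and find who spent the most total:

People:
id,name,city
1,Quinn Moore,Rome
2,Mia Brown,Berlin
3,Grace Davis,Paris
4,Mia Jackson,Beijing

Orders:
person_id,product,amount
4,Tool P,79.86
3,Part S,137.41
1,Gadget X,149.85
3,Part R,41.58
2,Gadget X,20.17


Join on: people.id = orders.person_id

Joined rows:
  Mia Jackson (Beijing) bought Tool P for $79.86
  Grace Davis (Paris) bought Part S for $137.41
  Quinn Moore (Rome) bought Gadget X for $149.85
  Grace Davis (Paris) bought Part R for $41.58
  Mia Brown (Berlin) bought Gadget X for $20.17

Total per person:
  Grace Davis: $178.99
  Quinn Moore: $149.85
  Mia Jackson: $79.86
  Mia Brown: $20.17

Top spender: Grace Davis ($178.99)

Grace Davis ($178.99)


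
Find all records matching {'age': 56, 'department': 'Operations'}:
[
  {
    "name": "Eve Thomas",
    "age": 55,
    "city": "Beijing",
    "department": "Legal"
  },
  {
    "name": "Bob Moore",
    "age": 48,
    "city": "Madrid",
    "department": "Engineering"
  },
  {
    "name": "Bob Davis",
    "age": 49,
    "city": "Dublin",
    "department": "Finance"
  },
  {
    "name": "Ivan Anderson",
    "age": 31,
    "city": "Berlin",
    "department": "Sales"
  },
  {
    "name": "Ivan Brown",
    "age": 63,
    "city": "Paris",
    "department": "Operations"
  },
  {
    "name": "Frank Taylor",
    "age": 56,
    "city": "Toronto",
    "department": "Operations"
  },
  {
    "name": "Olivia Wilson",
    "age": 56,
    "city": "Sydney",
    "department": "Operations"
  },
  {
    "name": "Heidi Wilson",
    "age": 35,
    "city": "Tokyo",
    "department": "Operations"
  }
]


Search criteria: {'age': 56, 'department': 'Operations'}

Checking 8 records:
  Eve Thomas: {age: 55, department: Legal}
  Bob Moore: {age: 48, department: Engineering}
  Bob Davis: {age: 49, department: Finance}
  Ivan Anderson: {age: 31, department: Sales}
  Ivan Brown: {age: 63, department: Operations}
  Frank Taylor: {age: 56, department: Operations} <-- MATCH
  Olivia Wilson: {age: 56, department: Operations} <-- MATCH
  Heidi Wilson: {age: 35, department: Operations}

Matches: ["Frank Taylor", "Olivia Wilson"]

["Frank Taylor", "Olivia Wilson"]


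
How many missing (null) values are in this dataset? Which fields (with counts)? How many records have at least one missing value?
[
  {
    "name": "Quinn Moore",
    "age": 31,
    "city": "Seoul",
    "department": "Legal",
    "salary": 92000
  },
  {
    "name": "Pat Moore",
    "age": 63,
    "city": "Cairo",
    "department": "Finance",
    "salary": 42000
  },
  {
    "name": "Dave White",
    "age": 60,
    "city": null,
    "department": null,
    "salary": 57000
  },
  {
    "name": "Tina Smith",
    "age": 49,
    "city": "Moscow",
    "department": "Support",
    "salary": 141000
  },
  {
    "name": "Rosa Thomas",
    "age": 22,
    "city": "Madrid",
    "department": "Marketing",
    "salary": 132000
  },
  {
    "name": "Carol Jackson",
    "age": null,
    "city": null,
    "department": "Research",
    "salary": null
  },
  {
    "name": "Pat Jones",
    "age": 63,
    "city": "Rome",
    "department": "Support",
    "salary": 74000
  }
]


Checking for missing (null) values in 7 records:

  Quinn Moore: complete
  Pat Moore: complete
  Dave White: city, department
  Tina Smith: complete
  Rosa Thomas: complete
  Carol Jackson: age, city, salary
  Pat Jones: complete

Per field:
  name: 0 missing
  age: 1 missing
  city: 2 missing
  department: 1 missing
  salary: 1 missing

Total missing values: 5
Records with any missing: 2

5 missing values (age: 1, city: 2, department: 1, salary: 1); 2 incomplete records


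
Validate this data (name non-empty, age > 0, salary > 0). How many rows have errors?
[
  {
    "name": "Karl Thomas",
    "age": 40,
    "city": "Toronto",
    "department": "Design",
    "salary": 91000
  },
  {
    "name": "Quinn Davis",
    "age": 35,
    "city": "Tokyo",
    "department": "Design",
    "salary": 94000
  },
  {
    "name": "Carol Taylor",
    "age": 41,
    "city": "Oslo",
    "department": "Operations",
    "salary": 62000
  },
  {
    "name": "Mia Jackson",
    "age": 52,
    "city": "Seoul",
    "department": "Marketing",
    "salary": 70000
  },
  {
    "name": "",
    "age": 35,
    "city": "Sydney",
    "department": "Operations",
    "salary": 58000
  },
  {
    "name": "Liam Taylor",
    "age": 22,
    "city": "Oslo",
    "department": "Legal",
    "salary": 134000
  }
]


Validating 6 records:
Rules: name non-empty, age > 0, salary > 0

  Row 1 (Karl Thomas): OK
  Row 2 (Quinn Davis): OK
  Row 3 (Carol Taylor): OK
  Row 4 (Mia Jackson): OK
  Row 5 (???): empty name
  Row 6 (Liam Taylor): OK

Total errors: 1

1 errors


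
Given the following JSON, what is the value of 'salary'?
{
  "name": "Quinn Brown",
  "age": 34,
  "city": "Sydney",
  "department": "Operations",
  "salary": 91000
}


Looking up field 'salary'
Value: 91000

91000


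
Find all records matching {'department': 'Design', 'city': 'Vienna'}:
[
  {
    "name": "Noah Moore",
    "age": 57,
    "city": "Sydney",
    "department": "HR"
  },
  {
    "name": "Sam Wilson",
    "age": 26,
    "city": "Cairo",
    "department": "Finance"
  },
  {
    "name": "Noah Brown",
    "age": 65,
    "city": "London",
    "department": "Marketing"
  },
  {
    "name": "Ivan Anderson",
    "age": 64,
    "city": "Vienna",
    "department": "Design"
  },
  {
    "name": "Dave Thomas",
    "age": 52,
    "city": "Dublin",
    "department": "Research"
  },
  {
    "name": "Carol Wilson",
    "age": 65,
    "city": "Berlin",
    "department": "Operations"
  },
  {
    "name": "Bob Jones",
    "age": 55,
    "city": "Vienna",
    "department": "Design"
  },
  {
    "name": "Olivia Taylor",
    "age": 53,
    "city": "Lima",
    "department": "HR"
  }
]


Search criteria: {'department': 'Design', 'city': 'Vienna'}

Checking 8 records:
  Noah Moore: {department: HR, city: Sydney}
  Sam Wilson: {department: Finance, city: Cairo}
  Noah Brown: {department: Marketing, city: London}
  Ivan Anderson: {department: Design, city: Vienna} <-- MATCH
  Dave Thomas: {department: Research, city: Dublin}
  Carol Wilson: {department: Operations, city: Berlin}
  Bob Jones: {department: Design, city: Vienna} <-- MATCH
  Olivia Taylor: {department: HR, city: Lima}

Matches: ["Ivan Anderson", "Bob Jones"]

["Ivan Anderson", "Bob Jones"]


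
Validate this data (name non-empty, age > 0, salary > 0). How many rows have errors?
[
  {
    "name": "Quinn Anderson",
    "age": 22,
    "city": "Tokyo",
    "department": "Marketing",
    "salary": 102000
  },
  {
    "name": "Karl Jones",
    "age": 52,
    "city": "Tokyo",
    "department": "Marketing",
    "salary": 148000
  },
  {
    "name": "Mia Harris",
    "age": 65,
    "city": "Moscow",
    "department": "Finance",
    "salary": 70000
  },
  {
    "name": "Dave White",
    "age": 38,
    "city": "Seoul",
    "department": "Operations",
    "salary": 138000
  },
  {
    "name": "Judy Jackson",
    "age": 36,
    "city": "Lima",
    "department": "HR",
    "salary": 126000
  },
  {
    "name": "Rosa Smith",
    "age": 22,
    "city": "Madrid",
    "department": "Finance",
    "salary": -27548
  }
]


Validating 6 records:
Rules: name non-empty, age > 0, salary > 0

  Row 1 (Quinn Anderson): OK
  Row 2 (Karl Jones): OK
  Row 3 (Mia Harris): OK
  Row 4 (Dave White): OK
  Row 5 (Judy Jackson): OK
  Row 6 (Rosa Smith): negative salary: -27548

Total errors: 1

1 errors


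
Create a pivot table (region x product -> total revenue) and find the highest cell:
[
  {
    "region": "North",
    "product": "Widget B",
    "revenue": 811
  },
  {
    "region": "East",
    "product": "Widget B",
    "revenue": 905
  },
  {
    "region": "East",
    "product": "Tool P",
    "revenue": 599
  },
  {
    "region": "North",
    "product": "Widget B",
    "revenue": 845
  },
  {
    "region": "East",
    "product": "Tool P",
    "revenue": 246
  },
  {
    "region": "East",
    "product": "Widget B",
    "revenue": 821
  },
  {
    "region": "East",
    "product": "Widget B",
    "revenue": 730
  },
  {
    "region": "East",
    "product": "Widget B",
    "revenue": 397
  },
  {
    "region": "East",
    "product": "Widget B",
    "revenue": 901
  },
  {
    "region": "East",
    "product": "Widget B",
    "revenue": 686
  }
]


Pivot: region (rows) x product (columns) -> total revenue

     Tool P        Widget B    
East           845          4440  
North            0          1656  

Highest: East / Widget B = $4440

East / Widget B = $4440


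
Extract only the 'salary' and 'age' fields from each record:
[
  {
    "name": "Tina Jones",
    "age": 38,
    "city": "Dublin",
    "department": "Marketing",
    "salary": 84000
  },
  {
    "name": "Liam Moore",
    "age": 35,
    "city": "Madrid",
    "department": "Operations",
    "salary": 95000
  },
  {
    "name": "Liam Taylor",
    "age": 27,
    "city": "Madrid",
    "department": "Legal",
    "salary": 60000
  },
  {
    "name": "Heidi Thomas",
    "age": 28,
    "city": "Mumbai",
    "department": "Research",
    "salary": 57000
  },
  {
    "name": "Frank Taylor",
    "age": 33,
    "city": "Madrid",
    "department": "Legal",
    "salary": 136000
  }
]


Original: 5 records with fields: name, age, city, department, salary
Keep: ['salary', 'age']
Drop: ['name', 'city', 'department']
Result: 5 records, 2 fields each

[
  {
    "salary": 84000,
    "age": 38
  },
  {
    "salary": 95000,
    "age": 35
  },
  {
    "salary": 60000,
    "age": 27
  },
  {
    "salary": 57000,
    "age": 28
  },
  {
    "salary": 136000,
    "age": 33
  }
]


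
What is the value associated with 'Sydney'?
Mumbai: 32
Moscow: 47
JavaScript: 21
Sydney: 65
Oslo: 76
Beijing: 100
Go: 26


Looking up key 'Sydney'
Value: 65

65


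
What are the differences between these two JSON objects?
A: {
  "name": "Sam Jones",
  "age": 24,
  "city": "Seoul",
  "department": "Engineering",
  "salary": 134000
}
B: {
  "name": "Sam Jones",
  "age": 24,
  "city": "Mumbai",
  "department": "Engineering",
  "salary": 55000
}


Comparing each field (in key order):
  name: same
  age: same
  city: DIFFERENT
  department: same
  salary: DIFFERENT
Differences:
  city: Seoul -> Mumbai
  salary: 134000 -> 55000

2 field(s) changed

2 changes: city, salary


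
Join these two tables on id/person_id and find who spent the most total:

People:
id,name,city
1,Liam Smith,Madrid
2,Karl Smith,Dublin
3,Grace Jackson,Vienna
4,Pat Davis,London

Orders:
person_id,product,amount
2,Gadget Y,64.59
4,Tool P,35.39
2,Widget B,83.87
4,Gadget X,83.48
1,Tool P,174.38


Join on: people.id = orders.person_id

Joined rows:
  Karl Smith (Dublin) bought Gadget Y for $64.59
  Pat Davis (London) bought Tool P for $35.39
  Karl Smith (Dublin) bought Widget B for $83.87
  Pat Davis (London) bought Gadget X for $83.48
  Liam Smith (Madrid) bought Tool P for $174.38

Total per person:
  Liam Smith: $174.38
  Karl Smith: $148.46
  Pat Davis: $118.87

Top spender: Liam Smith ($174.38)

Liam Smith ($174.38)


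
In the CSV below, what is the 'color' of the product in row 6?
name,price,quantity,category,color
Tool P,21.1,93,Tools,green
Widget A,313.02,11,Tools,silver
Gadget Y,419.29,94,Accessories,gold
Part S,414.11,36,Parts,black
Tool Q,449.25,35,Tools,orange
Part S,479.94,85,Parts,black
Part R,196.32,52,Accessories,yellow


Query: Row 6 ('Part S'), column 'color'
Value: black

black


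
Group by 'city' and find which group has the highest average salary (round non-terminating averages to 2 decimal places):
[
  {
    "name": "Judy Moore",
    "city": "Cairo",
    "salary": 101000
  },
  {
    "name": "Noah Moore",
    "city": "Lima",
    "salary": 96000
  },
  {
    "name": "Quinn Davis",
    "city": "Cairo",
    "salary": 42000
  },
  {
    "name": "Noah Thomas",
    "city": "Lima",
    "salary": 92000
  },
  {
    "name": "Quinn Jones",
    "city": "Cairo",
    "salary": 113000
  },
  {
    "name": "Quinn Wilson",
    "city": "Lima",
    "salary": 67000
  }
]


Group by: city

Groups:
  Cairo: 3 people, avg salary = 256000/3 ≈ $85333.33
  Lima: 3 people, avg salary = 255000/3 = $85000

Highest average salary: Cairo (≈$85333.33)

Cairo (≈$85333.33)
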